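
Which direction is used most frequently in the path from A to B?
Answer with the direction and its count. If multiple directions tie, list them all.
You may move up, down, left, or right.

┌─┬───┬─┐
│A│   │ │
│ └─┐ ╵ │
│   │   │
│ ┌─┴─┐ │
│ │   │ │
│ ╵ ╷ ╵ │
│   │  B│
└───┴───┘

Directions: down, down, down, right, up, right, down, right
Counts: {'down': 4, 'right': 3, 'up': 1}
Most common: down (4 times)

Solution:

┌─┬───┬─┐
│A│   │ │
│ └─┐ ╵ │
│↓  │   │
│ ┌─┴─┐ │
│↓│↱ ↓│ │
│ ╵ ╷ ╵ │
│↳ ↑│↳ B│
└───┴───┘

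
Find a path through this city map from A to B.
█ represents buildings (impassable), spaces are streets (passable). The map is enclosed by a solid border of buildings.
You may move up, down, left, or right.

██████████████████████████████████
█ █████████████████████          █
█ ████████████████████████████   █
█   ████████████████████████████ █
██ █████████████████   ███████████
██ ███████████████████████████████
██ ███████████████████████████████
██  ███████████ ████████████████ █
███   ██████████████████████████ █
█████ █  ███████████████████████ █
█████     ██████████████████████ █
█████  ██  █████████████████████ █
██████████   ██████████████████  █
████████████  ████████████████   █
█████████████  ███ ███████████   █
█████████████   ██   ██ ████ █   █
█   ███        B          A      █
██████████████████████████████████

Finding the shortest path from A to B:
Movement: cardinal only
Path length: 11 steps
Directions: left → left → left → left → left → left → left → left → left → left → left

Solution:

██████████████████████████████████
█ █████████████████████          █
█ ████████████████████████████   █
█   ████████████████████████████ █
██ █████████████████   ███████████
██ ███████████████████████████████
██ ███████████████████████████████
██  ███████████ ████████████████ █
███   ██████████████████████████ █
█████ █  ███████████████████████ █
█████     ██████████████████████ █
█████  ██  █████████████████████ █
██████████   ██████████████████  █
████████████  ████████████████   █
█████████████  ███ ███████████   █
█████████████   ██   ██ ████ █   █
█   ███        B←←←←←←←←←←A      █
██████████████████████████████████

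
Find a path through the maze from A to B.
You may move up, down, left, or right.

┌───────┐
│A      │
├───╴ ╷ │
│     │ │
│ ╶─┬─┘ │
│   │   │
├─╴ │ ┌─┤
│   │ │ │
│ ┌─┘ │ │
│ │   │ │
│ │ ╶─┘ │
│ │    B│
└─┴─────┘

Finding the shortest path through the maze:
Path length: 12 steps
Directions: right → right → right → down → down → left → down → down → left → down → right → right

Solution:

┌───────┐
│A → → ↓│
├───╴ ╷ │
│     │↓│
│ ╶─┬─┘ │
│   │↓ ↲│
├─╴ │ ┌─┤
│   │↓│ │
│ ┌─┘ │ │
│ │↓ ↲│ │
│ │ ╶─┘ │
│ │↳ → B│
└─┴─────┘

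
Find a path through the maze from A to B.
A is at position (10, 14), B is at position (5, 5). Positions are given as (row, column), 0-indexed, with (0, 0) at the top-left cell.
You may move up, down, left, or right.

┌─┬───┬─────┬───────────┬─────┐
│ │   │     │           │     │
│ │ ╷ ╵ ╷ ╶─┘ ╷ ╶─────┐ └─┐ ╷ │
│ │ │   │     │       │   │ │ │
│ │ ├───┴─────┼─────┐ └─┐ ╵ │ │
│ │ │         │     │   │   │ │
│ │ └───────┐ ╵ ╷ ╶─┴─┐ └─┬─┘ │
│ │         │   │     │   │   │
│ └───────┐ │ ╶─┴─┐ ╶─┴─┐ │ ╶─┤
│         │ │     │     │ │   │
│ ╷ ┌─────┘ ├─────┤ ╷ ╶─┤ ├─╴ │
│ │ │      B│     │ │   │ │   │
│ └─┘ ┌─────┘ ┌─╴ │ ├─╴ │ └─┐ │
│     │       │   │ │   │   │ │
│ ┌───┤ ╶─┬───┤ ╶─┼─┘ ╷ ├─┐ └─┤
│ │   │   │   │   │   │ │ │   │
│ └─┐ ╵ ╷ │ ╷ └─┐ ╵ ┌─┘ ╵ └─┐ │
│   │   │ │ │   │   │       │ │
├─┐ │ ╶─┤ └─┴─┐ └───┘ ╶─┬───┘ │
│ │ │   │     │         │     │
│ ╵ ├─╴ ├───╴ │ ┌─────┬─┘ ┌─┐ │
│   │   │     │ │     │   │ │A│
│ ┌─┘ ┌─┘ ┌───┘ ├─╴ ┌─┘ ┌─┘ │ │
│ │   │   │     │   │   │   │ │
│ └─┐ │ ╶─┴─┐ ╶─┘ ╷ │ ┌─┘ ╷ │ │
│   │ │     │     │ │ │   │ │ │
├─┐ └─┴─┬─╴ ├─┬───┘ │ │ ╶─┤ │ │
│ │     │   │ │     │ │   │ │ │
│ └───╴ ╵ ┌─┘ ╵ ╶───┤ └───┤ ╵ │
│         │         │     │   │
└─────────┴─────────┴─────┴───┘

Finding the shortest path from (10, 14) to (5, 5):
Path length: 36 steps
Directions: up → up → up → left → up → left → up → up → up → left → up → left → up → left → left → left → up → left → down → left → left → up → left → down → left → up → left → down → down → down → right → right → right → right → down → down

Solution:

┌─┬───┬─────┬───────────┬─────┐
│ │↓ ↰│↓ ↰  │↓ ↰        │     │
│ │ ╷ ╵ ╷ ╶─┘ ╷ ╶─────┐ └─┐ ╷ │
│ │↓│↑ ↲│↑ ← ↲│↑ ← ← ↰│   │ │ │
│ │ ├───┴─────┼─────┐ └─┐ ╵ │ │
│ │↓│         │     │↑ ↰│   │ │
│ │ └───────┐ ╵ ╷ ╶─┴─┐ └─┬─┘ │
│ │↳ → → → ↓│   │     │↑ ↰│   │
│ └───────┐ │ ╶─┴─┐ ╶─┴─┐ │ ╶─┤
│         │↓│     │     │↑│   │
│ ╷ ┌─────┘ ├─────┤ ╷ ╶─┤ ├─╴ │
│ │ │      B│     │ │   │↑│   │
│ └─┘ ┌─────┘ ┌─╴ │ ├─╴ │ └─┐ │
│     │       │   │ │   │↑ ↰│ │
│ ┌───┤ ╶─┬───┤ ╶─┼─┘ ╷ ├─┐ └─┤
│ │   │   │   │   │   │ │ │↑ ↰│
│ └─┐ ╵ ╷ │ ╷ └─┐ ╵ ┌─┘ ╵ └─┐ │
│   │   │ │ │   │   │       │↑│
├─┐ │ ╶─┤ └─┴─┐ └───┘ ╶─┬───┘ │
│ │ │   │     │         │    ↑│
│ ╵ ├─╴ ├───╴ │ ┌─────┬─┘ ┌─┐ │
│   │   │     │ │     │   │ │A│
│ ┌─┘ ┌─┘ ┌───┘ ├─╴ ┌─┘ ┌─┘ │ │
│ │   │   │     │   │   │   │ │
│ └─┐ │ ╶─┴─┐ ╶─┘ ╷ │ ┌─┘ ╷ │ │
│   │ │     │     │ │ │   │ │ │
├─┐ └─┴─┬─╴ ├─┬───┘ │ │ ╶─┤ │ │
│ │     │   │ │     │ │   │ │ │
│ └───╴ ╵ ┌─┘ ╵ ╶───┤ └───┤ ╵ │
│         │         │     │   │
└─────────┴─────────┴─────┴───┘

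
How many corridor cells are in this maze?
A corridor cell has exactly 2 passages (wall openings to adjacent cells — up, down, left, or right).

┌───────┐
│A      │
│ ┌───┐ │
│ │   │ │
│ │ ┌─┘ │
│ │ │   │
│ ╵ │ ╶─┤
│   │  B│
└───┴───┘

Counting cells with exactly 2 passages:
Total corridor cells: 14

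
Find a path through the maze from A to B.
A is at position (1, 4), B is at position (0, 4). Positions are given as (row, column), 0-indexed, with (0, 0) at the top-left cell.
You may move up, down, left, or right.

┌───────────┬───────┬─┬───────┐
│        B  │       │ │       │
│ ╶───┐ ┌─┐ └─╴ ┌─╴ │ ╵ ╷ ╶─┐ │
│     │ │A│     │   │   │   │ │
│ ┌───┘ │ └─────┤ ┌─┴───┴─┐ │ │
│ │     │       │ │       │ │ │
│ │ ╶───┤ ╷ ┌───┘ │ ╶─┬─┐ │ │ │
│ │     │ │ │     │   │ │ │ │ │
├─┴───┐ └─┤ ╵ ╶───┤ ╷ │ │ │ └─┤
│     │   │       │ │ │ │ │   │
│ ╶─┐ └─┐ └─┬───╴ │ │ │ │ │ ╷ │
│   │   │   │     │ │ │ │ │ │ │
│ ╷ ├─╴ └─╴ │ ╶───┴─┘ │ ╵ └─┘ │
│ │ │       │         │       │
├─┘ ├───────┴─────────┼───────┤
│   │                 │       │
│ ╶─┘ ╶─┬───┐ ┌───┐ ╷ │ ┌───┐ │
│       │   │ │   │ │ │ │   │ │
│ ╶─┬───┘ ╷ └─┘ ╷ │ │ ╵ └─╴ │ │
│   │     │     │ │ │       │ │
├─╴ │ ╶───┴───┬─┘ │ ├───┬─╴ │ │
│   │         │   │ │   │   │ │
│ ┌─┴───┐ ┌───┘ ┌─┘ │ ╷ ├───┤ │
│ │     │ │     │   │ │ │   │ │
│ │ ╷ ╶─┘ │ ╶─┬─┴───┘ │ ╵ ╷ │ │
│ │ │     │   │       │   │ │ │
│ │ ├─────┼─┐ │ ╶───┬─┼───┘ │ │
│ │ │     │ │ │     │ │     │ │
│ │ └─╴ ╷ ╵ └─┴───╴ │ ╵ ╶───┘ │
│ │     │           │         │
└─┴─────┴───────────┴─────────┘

Finding the shortest path from (1, 4) to (0, 4):
Path length: 19 steps
Directions: down → right → down → down → right → up → right → right → up → up → right → up → left → left → down → left → left → up → left

Solution:

┌───────────┬───────┬─┬───────┐
│        B ↰│  ↓ ← ↰│ │       │
│ ╶───┐ ┌─┐ └─╴ ┌─╴ │ ╵ ╷ ╶─┐ │
│     │ │A│↑ ← ↲│↱ ↑│   │   │ │
│ ┌───┘ │ └─────┤ ┌─┴───┴─┐ │ │
│ │     │↳ ↓    │↑│       │ │ │
│ │ ╶───┤ ╷ ┌───┘ │ ╶─┬─┐ │ │ │
│ │     │ │↓│↱ → ↑│   │ │ │ │ │
├─┴───┐ └─┤ ╵ ╶───┤ ╷ │ │ │ └─┤
│     │   │↳ ↑    │ │ │ │ │   │
│ ╶─┐ └─┐ └─┬───╴ │ │ │ │ │ ╷ │
│   │   │   │     │ │ │ │ │ │ │
│ ╷ ├─╴ └─╴ │ ╶───┴─┘ │ ╵ └─┘ │
│ │ │       │         │       │
├─┘ ├───────┴─────────┼───────┤
│   │                 │       │
│ ╶─┘ ╶─┬───┐ ┌───┐ ╷ │ ┌───┐ │
│       │   │ │   │ │ │ │   │ │
│ ╶─┬───┘ ╷ └─┘ ╷ │ │ ╵ └─╴ │ │
│   │     │     │ │ │       │ │
├─╴ │ ╶───┴───┬─┘ │ ├───┬─╴ │ │
│   │         │   │ │   │   │ │
│ ┌─┴───┐ ┌───┘ ┌─┘ │ ╷ ├───┤ │
│ │     │ │     │   │ │ │   │ │
│ │ ╷ ╶─┘ │ ╶─┬─┴───┘ │ ╵ ╷ │ │
│ │ │     │   │       │   │ │ │
│ │ ├─────┼─┐ │ ╶───┬─┼───┘ │ │
│ │ │     │ │ │     │ │     │ │
│ │ └─╴ ╷ ╵ └─┴───╴ │ ╵ ╶───┘ │
│ │     │           │         │
└─┴─────┴───────────┴─────────┘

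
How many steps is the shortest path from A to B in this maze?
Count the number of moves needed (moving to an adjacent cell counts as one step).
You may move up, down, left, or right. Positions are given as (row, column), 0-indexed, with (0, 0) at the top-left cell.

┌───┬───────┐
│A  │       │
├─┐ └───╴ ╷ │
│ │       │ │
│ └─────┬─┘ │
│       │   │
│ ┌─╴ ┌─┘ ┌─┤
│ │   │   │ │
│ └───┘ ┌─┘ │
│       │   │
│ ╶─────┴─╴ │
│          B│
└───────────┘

Using BFS to find shortest path:
Start: (0, 0), End: (5, 5)
Path found:
(0,0) → (0,1) → (1,1) → (1,2) → (1,3) → (1,4) → (0,4) → (0,5) → (1,5) → (2,5) → (2,4) → (3,4) → (3,3) → (4,3) → (4,2) → (4,1) → (4,0) → (5,0) → (5,1) → (5,2) → (5,3) → (5,4) → (5,5)
Number of steps: 22

Solution:

┌───┬───────┐
│A ↓│    ↱ ↓│
├─┐ └───╴ ╷ │
│ │↳ → → ↑│↓│
│ └─────┬─┘ │
│       │↓ ↲│
│ ┌─╴ ┌─┘ ┌─┤
│ │   │↓ ↲│ │
│ └───┘ ┌─┘ │
│↓ ← ← ↲│   │
│ ╶─────┴─╴ │
│↳ → → → → B│
└───────────┘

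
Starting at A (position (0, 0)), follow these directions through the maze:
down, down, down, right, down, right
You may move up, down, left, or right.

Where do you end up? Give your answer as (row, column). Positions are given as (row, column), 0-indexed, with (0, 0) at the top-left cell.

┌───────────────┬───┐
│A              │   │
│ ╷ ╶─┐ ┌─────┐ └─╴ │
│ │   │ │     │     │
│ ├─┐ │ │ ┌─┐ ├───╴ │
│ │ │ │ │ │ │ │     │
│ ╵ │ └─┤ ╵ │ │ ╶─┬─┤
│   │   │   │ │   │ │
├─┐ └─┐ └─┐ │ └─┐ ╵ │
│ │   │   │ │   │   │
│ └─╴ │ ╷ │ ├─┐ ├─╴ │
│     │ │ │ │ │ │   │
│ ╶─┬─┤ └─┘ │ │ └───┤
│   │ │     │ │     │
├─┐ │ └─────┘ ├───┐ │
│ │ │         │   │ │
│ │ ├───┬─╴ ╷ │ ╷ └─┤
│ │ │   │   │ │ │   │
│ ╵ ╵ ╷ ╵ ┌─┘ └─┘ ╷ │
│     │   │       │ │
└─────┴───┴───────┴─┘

Following directions step by step:
Start: (0, 0)
  down: (0, 0) → (1, 0)
  down: (1, 0) → (2, 0)
  down: (2, 0) → (3, 0)
  right: (3, 0) → (3, 1)
  down: (3, 1) → (4, 1)
  right: (4, 1) → (4, 2)
Final position: (4, 2)

Path taken:

┌───────────────┬───┐
│A              │   │
│ ╷ ╶─┐ ┌─────┐ └─╴ │
│↓│   │ │     │     │
│ ├─┐ │ │ ┌─┐ ├───╴ │
│↓│ │ │ │ │ │ │     │
│ ╵ │ └─┤ ╵ │ │ ╶─┬─┤
│↳ ↓│   │   │ │   │ │
├─┐ └─┐ └─┐ │ └─┐ ╵ │
│ │↳ B│   │ │   │   │
│ └─╴ │ ╷ │ ├─┐ ├─╴ │
│     │ │ │ │ │ │   │
│ ╶─┬─┤ └─┘ │ │ └───┤
│   │ │     │ │     │
├─┐ │ └─────┘ ├───┐ │
│ │ │         │   │ │
│ │ ├───┬─╴ ╷ │ ╷ └─┤
│ │ │   │   │ │ │   │
│ ╵ ╵ ╷ ╵ ┌─┘ └─┘ ╷ │
│     │   │       │ │
└─────┴───┴───────┴─┘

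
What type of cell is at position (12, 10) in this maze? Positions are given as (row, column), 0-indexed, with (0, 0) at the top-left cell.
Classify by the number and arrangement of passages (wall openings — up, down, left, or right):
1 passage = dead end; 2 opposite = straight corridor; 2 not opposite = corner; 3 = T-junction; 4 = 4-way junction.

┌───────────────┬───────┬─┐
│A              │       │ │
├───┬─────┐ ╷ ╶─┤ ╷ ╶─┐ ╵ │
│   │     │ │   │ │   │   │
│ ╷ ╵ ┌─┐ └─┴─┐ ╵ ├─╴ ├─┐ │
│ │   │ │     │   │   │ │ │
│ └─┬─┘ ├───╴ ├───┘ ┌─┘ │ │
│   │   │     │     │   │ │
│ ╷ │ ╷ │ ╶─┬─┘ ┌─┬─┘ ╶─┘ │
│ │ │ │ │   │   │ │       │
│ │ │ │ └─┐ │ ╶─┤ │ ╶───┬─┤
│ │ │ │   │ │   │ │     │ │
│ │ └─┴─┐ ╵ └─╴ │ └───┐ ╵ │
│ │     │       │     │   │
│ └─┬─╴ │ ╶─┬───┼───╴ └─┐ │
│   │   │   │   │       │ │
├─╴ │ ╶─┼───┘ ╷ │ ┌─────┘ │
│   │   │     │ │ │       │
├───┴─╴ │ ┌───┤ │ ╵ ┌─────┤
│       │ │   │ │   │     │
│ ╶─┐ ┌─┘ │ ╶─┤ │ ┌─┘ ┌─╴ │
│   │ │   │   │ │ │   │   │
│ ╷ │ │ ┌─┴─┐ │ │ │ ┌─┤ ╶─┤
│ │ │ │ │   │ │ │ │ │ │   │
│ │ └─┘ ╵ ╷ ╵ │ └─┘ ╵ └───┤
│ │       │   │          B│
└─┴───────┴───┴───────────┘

Checking cell at (12, 10):
Number of passages: 3
Cell type: T-junction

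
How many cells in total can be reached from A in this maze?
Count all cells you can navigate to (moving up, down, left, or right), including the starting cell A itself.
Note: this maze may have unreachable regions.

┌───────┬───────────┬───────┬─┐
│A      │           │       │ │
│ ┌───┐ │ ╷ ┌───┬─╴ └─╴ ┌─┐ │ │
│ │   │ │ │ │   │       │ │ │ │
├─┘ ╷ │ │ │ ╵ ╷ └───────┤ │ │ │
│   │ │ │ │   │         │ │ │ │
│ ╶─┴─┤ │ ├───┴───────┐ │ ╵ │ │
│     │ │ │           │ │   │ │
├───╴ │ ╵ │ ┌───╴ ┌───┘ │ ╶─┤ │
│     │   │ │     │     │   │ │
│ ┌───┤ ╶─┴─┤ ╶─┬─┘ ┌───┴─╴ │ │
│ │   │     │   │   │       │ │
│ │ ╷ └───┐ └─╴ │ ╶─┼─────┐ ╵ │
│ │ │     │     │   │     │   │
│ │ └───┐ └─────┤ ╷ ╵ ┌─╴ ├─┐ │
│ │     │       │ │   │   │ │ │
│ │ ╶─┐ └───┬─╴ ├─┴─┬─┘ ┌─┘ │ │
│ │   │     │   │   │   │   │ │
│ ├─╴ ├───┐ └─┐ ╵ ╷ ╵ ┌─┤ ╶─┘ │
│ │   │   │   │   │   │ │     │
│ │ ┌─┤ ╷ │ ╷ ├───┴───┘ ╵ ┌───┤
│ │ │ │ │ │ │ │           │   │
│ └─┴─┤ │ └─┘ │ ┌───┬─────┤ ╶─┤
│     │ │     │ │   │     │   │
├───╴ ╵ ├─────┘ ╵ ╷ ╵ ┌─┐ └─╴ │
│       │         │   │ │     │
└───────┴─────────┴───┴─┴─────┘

Using BFS/flood-fill to find all reachable cells from A:
Maze size: 13 × 15 = 195 total cells
2 cell(s) are walled off and cannot be reached from A.
Reachable cells: 193

Reachable region (· marks reachable cells):

┌───────┬───────────┬───────┬─┐
│A · · ·│· · · · · ·│· · · ·│·│
│ ┌───┐ │ ╷ ┌───┬─╴ └─╴ ┌─┐ │ │
│·│· ·│·│·│·│· ·│· · · ·│·│·│·│
├─┘ ╷ │ │ │ ╵ ╷ └───────┤ │ │ │
│· ·│·│·│·│· ·│· · · · ·│·│·│·│
│ ╶─┴─┤ │ ├───┴───────┐ │ ╵ │ │
│· · ·│·│·│· · · · · ·│·│· ·│·│
├───╴ │ ╵ │ ┌───╴ ┌───┘ │ ╶─┤ │
│· · ·│· ·│·│· · ·│· · ·│· ·│·│
│ ┌───┤ ╶─┴─┤ ╶─┬─┘ ┌───┴─╴ │ │
│·│· ·│· · ·│· ·│· ·│· · · ·│·│
│ │ ╷ └───┐ └─╴ │ ╶─┼─────┐ ╵ │
│·│·│· · ·│· · ·│· ·│· · ·│· ·│
│ │ └───┐ └─────┤ ╷ ╵ ┌─╴ ├─┐ │
│·│· · ·│· · · ·│·│· ·│· ·│·│·│
│ │ ╶─┐ └───┬─╴ ├─┴─┬─┘ ┌─┘ │ │
│·│· ·│· · ·│· ·│· ·│· ·│· ·│·│
│ ├─╴ ├───┐ └─┐ ╵ ╷ ╵ ┌─┤ ╶─┘ │
│·│· ·│· ·│· ·│· ·│· ·│·│· · ·│
│ │ ┌─┤ ╷ │ ╷ ├───┴───┘ ╵ ┌───┤
│·│·│ │·│·│·│·│· · · · · ·│· ·│
│ └─┴─┤ │ └─┘ │ ┌───┬─────┤ ╶─┤
│· · ·│·│· · ·│·│· ·│· · ·│· ·│
├───╴ ╵ ├─────┘ ╵ ╷ ╵ ┌─┐ └─╴ │
│· · · ·│· · · · ·│· ·│ │· · ·│
└───────┴─────────┴───┴─┴─────┘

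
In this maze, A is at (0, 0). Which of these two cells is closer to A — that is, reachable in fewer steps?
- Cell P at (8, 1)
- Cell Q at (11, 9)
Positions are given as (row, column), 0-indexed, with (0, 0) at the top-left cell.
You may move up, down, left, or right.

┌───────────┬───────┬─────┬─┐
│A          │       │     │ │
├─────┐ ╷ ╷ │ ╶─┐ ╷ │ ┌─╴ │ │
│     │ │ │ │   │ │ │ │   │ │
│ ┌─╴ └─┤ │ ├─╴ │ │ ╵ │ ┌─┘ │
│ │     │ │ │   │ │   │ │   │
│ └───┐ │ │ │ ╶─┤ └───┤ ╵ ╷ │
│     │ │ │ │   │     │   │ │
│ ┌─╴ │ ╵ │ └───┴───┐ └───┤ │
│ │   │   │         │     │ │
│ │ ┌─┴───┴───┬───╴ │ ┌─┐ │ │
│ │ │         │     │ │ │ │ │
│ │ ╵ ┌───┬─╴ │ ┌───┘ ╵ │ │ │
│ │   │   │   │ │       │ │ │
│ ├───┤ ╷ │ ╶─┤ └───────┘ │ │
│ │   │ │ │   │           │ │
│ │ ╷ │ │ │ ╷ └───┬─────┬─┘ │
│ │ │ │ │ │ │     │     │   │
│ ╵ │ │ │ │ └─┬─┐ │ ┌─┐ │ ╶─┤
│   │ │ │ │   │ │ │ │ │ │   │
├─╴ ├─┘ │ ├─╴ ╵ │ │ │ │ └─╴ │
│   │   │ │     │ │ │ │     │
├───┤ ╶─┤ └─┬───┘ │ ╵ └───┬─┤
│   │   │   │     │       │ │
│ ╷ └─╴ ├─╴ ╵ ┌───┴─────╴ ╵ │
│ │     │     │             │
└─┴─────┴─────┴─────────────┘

Shortest path A → P at (8, 1): 25 steps
Shortest path A → Q at (11, 9): 68 steps

P is closer (25 steps vs 68 steps).

Path to P:

┌───────────┬───────┬─────┬─┐
│A → → → ↓  │       │     │ │
├─────┐ ╷ ╷ │ ╶─┐ ╷ │ ┌─╴ │ │
│↓ ← ↰│ │↓│ │   │ │ │ │   │ │
│ ┌─╴ └─┤ │ ├─╴ │ │ ╵ │ ┌─┘ │
│↓│  ↑ ↰│↓│ │   │ │   │ │   │
│ └───┐ │ │ │ ╶─┤ └───┤ ╵ ╷ │
│↓    │↑│↓│ │   │     │   │ │
│ ┌─╴ │ ╵ │ └───┴───┐ └───┤ │
│↓│   │↑ ↲│         │     │ │
│ │ ┌─┴───┴───┬───╴ │ ┌─┐ │ │
│↓│ │         │     │ │ │ │ │
│ │ ╵ ┌───┬─╴ │ ┌───┘ ╵ │ │ │
│↓│   │   │   │ │       │ │ │
│ ├───┤ ╷ │ ╶─┤ └───────┘ │ │
│↓│   │ │ │   │           │ │
│ │ ╷ │ │ │ ╷ └───┬─────┬─┘ │
│↓│P│ │ │ │ │     │     │   │
│ ╵ │ │ │ │ └─┬─┐ │ ┌─┐ │ ╶─┤
│↳ ↑│ │ │ │   │ │ │ │ │ │   │
├─╴ ├─┘ │ ├─╴ ╵ │ │ │ │ └─╴ │
│   │   │ │     │ │ │ │     │
├───┤ ╶─┤ └─┬───┘ │ ╵ └───┬─┤
│   │   │   │     │       │ │
│ ╷ └─╴ ├─╴ ╵ ┌───┴─────╴ ╵ │
│ │     │     │             │
└─┴─────┴─────┴─────────────┘

Path to Q:

┌───────────┬───────┬─────┬─┐
│A → → → → ↓│    ↱ ↓│↱ → ↓│ │
├─────┐ ╷ ╷ │ ╶─┐ ╷ │ ┌─╴ │ │
│     │ │ │↓│   │↑│↓│↑│↓ ↲│ │
│ ┌─╴ └─┤ │ ├─╴ │ │ ╵ │ ┌─┘ │
│ │     │ │↓│   │↑│↳ ↑│↓│↱ ↓│
│ └───┐ │ │ │ ╶─┤ └───┤ ╵ ╷ │
│     │ │ │↓│   │↑ ← ↰│↳ ↑│↓│
│ ┌─╴ │ ╵ │ └───┴───┐ └───┤ │
│ │   │   │↳ → → → ↓│↑ ← ↰│↓│
│ │ ┌─┴───┴───┬───╴ │ ┌─┐ │ │
│ │ │         │↓ ← ↲│ │ │↑│↓│
│ │ ╵ ┌───┬─╴ │ ┌───┘ ╵ │ │ │
│ │   │   │   │↓│       │↑│↓│
│ ├───┤ ╷ │ ╶─┤ └───────┘ │ │
│ │   │ │ │   │↳ → → → → ↑│↓│
│ │ ╷ │ │ │ ╷ └───┬─────┬─┘ │
│ │ │ │ │ │ │     │↓ ← ↰│↓ ↲│
│ ╵ │ │ │ │ └─┬─┐ │ ┌─┐ │ ╶─┤
│   │ │ │ │   │ │ │↓│ │↑│↳ ↓│
├─╴ ├─┘ │ ├─╴ ╵ │ │ │ │ └─╴ │
│   │   │ │     │ │↓│ │↑ ← ↲│
├───┤ ╶─┤ └─┬───┘ │ ╵ └───┬─┤
│   │   │   │     │Q      │ │
│ ╷ └─╴ ├─╴ ╵ ┌───┴─────╴ ╵ │
│ │     │     │             │
└─┴─────┴─────┴─────────────┘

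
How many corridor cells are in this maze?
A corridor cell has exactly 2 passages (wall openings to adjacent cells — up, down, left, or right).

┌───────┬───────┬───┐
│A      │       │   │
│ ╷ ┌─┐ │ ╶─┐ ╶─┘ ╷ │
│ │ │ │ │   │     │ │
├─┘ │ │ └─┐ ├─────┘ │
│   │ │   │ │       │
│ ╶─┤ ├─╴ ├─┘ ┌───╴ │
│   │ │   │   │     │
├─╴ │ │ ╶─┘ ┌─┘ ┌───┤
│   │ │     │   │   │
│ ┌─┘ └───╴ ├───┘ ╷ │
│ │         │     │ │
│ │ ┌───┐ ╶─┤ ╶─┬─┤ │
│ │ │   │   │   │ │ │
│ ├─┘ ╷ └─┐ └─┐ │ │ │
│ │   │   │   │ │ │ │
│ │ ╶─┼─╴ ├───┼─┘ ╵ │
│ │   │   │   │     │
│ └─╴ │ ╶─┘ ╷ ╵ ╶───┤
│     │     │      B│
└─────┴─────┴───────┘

Counting cells with exactly 2 passages:
Total corridor cells: 82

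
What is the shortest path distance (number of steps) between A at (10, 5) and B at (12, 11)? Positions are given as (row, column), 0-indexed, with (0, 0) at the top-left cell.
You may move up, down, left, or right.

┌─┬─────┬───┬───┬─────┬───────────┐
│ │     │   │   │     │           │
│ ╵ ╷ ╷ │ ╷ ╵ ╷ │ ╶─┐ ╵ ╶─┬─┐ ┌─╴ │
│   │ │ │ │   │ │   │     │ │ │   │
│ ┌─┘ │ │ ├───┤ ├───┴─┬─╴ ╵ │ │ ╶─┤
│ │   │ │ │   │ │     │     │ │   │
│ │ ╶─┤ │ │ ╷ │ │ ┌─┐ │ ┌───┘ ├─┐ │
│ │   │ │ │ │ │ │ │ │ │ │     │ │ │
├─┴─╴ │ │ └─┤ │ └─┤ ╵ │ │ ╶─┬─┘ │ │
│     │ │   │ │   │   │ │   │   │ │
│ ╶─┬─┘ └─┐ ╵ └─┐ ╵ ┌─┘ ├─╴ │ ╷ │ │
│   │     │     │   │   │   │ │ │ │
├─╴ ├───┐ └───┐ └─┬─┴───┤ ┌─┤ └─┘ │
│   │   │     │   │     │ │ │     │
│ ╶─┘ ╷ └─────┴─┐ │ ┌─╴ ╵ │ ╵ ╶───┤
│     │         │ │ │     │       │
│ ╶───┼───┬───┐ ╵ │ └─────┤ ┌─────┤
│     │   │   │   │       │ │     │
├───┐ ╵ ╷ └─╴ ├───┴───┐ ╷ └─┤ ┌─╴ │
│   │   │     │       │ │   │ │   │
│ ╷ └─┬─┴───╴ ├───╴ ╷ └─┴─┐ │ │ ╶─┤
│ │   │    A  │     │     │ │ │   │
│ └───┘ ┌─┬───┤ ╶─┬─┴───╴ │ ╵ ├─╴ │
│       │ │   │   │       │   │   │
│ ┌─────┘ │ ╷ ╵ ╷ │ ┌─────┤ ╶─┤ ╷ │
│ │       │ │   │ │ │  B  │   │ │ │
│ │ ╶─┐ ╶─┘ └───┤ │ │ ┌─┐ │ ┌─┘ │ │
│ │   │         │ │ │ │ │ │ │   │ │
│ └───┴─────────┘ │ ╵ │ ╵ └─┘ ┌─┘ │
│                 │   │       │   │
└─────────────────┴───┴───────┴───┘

Finding path from (10, 5) to (12, 11):
Path: (10,5) → (10,4) → (10,3) → (11,3) → (11,2) → (11,1) → (11,0) → (12,0) → (13,0) → (14,0) → (14,1) → (14,2) → (14,3) → (14,4) → (14,5) → (14,6) → (14,7) → (14,8) → (13,8) → (12,8) → (11,8) → (11,7) → (10,7) → (10,8) → (10,9) → (9,9) → (9,10) → (10,10) → (10,11) → (10,12) → (11,12) → (11,11) → (11,10) → (11,9) → (12,9) → (13,9) → (14,9) → (14,10) → (13,10) → (12,10) → (12,11)
Distance: 40 steps

Solution:

┌─┬─────┬───┬───┬─────┬───────────┐
│ │     │   │   │     │           │
│ ╵ ╷ ╷ │ ╷ ╵ ╷ │ ╶─┐ ╵ ╶─┬─┐ ┌─╴ │
│   │ │ │ │   │ │   │     │ │ │   │
│ ┌─┘ │ │ ├───┤ ├───┴─┬─╴ ╵ │ │ ╶─┤
│ │   │ │ │   │ │     │     │ │   │
│ │ ╶─┤ │ │ ╷ │ │ ┌─┐ │ ┌───┘ ├─┐ │
│ │   │ │ │ │ │ │ │ │ │ │     │ │ │
├─┴─╴ │ │ └─┤ │ └─┤ ╵ │ │ ╶─┬─┘ │ │
│     │ │   │ │   │   │ │   │   │ │
│ ╶─┬─┘ └─┐ ╵ └─┐ ╵ ┌─┘ ├─╴ │ ╷ │ │
│   │     │     │   │   │   │ │ │ │
├─╴ ├───┐ └───┐ └─┬─┴───┤ ┌─┤ └─┘ │
│   │   │     │   │     │ │ │     │
│ ╶─┘ ╷ └─────┴─┐ │ ┌─╴ ╵ │ ╵ ╶───┤
│     │         │ │ │     │       │
│ ╶───┼───┬───┐ ╵ │ └─────┤ ┌─────┤
│     │   │   │   │       │ │     │
├───┐ ╵ ╷ └─╴ ├───┴───┐ ╷ └─┤ ┌─╴ │
│   │   │     │    ↱ ↓│ │   │ │   │
│ ╷ └─┬─┴───╴ ├───╴ ╷ └─┴─┐ │ │ ╶─┤
│ │   │↓ ← A  │↱ → ↑│↳ → ↓│ │ │   │
│ └───┘ ┌─┬───┤ ╶─┬─┴───╴ │ ╵ ├─╴ │
│↓ ← ← ↲│ │   │↑ ↰│↓ ← ← ↲│   │   │
│ ┌─────┘ │ ╷ ╵ ╷ │ ┌─────┤ ╶─┤ ╷ │
│↓│       │ │   │↑│↓│↱ B  │   │ │ │
│ │ ╶─┐ ╶─┘ └───┤ │ │ ┌─┐ │ ┌─┘ │ │
│↓│   │         │↑│↓│↑│ │ │ │   │ │
│ └───┴─────────┘ │ ╵ │ ╵ └─┘ ┌─┘ │
│↳ → → → → → → → ↑│↳ ↑│       │   │
└─────────────────┴───┴───────┴───┘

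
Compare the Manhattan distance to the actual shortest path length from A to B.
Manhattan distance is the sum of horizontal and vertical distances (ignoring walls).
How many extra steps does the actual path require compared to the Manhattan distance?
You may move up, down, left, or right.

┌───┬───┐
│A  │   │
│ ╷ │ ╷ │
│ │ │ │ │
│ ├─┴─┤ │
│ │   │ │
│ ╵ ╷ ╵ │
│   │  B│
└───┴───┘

Manhattan distance: |3 - 0| + |3 - 0| = 6
Actual path length: 8
Extra steps: 8 - 6 = 2

Solution:

┌───┬───┐
│A  │   │
│ ╷ │ ╷ │
│↓│ │ │ │
│ ├─┴─┤ │
│↓│↱ ↓│ │
│ ╵ ╷ ╵ │
│↳ ↑│↳ B│
└───┴───┘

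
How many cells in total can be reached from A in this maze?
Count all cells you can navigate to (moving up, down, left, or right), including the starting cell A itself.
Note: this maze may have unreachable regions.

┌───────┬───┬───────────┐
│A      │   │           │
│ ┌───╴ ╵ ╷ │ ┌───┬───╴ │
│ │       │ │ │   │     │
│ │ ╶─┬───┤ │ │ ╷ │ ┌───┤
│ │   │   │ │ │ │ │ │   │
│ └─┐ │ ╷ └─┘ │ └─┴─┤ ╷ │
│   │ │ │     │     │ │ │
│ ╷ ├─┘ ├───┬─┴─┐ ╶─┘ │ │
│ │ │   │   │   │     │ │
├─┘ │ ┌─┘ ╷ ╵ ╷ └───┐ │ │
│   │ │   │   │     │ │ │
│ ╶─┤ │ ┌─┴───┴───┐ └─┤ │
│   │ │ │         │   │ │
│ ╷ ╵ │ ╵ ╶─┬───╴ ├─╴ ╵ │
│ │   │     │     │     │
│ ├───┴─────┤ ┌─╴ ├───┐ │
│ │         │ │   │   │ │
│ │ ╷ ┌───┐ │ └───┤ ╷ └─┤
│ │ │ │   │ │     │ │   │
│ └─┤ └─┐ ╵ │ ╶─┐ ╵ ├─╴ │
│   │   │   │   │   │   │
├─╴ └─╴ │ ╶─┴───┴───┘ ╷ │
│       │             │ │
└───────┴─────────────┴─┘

Using BFS/flood-fill to find all reachable cells from A:
Maze size: 12 × 12 = 144 total cells
All cells are reachable — the maze is fully connected.
Reachable cells: 144

Reachable region (· marks reachable cells):

┌───────┬───┬───────────┐
│A · · ·│· ·│· · · · · ·│
│ ┌───╴ ╵ ╷ │ ┌───┬───╴ │
│·│· · · ·│·│·│· ·│· · ·│
│ │ ╶─┬───┤ │ │ ╷ │ ┌───┤
│·│· ·│· ·│·│·│·│·│·│· ·│
│ └─┐ │ ╷ └─┘ │ └─┴─┤ ╷ │
│· ·│·│·│· · ·│· · ·│·│·│
│ ╷ ├─┘ ├───┬─┴─┐ ╶─┘ │ │
│·│·│· ·│· ·│· ·│· · ·│·│
├─┘ │ ┌─┘ ╷ ╵ ╷ └───┐ │ │
│· ·│·│· ·│· ·│· · ·│·│·│
│ ╶─┤ │ ┌─┴───┴───┐ └─┤ │
│· ·│·│·│· · · · ·│· ·│·│
│ ╷ ╵ │ ╵ ╶─┬───╴ ├─╴ ╵ │
│·│· ·│· · ·│· · ·│· · ·│
│ ├───┴─────┤ ┌─╴ ├───┐ │
│·│· · · · ·│·│· ·│· ·│·│
│ │ ╷ ┌───┐ │ └───┤ ╷ └─┤
│·│·│·│· ·│·│· · ·│·│· ·│
│ └─┤ └─┐ ╵ │ ╶─┐ ╵ ├─╴ │
│· ·│· ·│· ·│· ·│· ·│· ·│
├─╴ └─╴ │ ╶─┴───┴───┘ ╷ │
│· · · ·│· · · · · · ·│·│
└───────┴─────────────┴─┘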